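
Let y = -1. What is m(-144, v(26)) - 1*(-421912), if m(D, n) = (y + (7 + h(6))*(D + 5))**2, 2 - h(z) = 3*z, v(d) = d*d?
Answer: 1984412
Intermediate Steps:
v(d) = d**2
h(z) = 2 - 3*z
m(D, n) = (-46 - 9*D)**2 (m(D, n) = (-1 + (7 + (2 - 3*6))*(D + 5))**2 = (-1 + (7 + (2 - 18))*(5 + D))**2 = (-1 + (7 - 16)*(5 + D))**2 = (-1 - 9*(5 + D))**2 = (-1 + (-45 - 9*D))**2 = (-46 - 9*D)**2)
m(-144, v(26)) - 1*(-421912) = (46 + 9*(-144))**2 - 1*(-421912) = (46 - 1296)**2 + 421912 = (-1250)**2 + 421912 = 1562500 + 421912 = 1984412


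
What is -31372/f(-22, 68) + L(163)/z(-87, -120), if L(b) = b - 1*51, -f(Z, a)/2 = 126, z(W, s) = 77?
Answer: 87281/693 ≈ 125.95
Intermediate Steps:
f(Z, a) = -252 (f(Z, a) = -2*126 = -252)
L(b) = -51 + b (L(b) = b - 51 = -51 + b)
-31372/f(-22, 68) + L(163)/z(-87, -120) = -31372/(-252) + (-51 + 163)/77 = -31372*(-1/252) + 112*(1/77) = 7843/63 + 16/11 = 87281/693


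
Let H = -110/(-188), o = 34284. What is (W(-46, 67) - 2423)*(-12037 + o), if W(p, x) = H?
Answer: -5065797629/94 ≈ -5.3891e+7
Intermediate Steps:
H = 55/94 (H = -110*(-1/188) = 55/94 ≈ 0.58511)
W(p, x) = 55/94
(W(-46, 67) - 2423)*(-12037 + o) = (55/94 - 2423)*(-12037 + 34284) = -227707/94*22247 = -5065797629/94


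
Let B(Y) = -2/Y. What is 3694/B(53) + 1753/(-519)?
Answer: -50807182/519 ≈ -97894.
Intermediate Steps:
3694/B(53) + 1753/(-519) = 3694/((-2/53)) + 1753/(-519) = 3694/((-2*1/53)) + 1753*(-1/519) = 3694/(-2/53) - 1753/519 = 3694*(-53/2) - 1753/519 = -97891 - 1753/519 = -50807182/519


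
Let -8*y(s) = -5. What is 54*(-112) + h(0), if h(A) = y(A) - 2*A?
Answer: -48379/8 ≈ -6047.4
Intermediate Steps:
y(s) = 5/8 (y(s) = -1/8*(-5) = 5/8)
h(A) = 5/8 - 2*A
54*(-112) + h(0) = 54*(-112) + (5/8 - 2*0) = -6048 + (5/8 + 0) = -6048 + 5/8 = -48379/8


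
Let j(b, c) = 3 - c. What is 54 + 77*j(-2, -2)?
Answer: 439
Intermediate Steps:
54 + 77*j(-2, -2) = 54 + 77*(3 - 1*(-2)) = 54 + 77*(3 + 2) = 54 + 77*5 = 54 + 385 = 439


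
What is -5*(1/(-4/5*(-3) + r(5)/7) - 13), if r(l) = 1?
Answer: 5610/89 ≈ 63.034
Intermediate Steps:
-5*(1/(-4/5*(-3) + r(5)/7) - 13) = -5*(1/(-4/5*(-3) + 1/7) - 13) = -5*(1/(12/5 + 1/7) - 13) = -5*(1/(89/35) - 13) = -5*(35/89 - 13) = -5*(-1122/89) = 5610/89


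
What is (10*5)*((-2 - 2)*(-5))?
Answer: 1000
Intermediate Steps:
(10*5)*((-2 - 2)*(-5)) = 50*(-4*(-5)) = 50*20 = 1000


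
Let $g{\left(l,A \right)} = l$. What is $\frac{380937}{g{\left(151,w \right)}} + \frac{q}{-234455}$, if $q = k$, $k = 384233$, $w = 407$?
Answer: $\frac{89254565152}{35402705} \approx 2521.1$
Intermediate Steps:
$q = 384233$
$\frac{380937}{g{\left(151,w \right)}} + \frac{q}{-234455} = \frac{380937}{151} + \frac{384233}{-234455} = 380937 \cdot \frac{1}{151} + 384233 \left(- \frac{1}{234455}\right) = \frac{380937}{151} - \frac{384233}{234455} = \frac{89254565152}{35402705}$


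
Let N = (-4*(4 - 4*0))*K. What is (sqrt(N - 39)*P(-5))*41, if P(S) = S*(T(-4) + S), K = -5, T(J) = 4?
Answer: 205*sqrt(41) ≈ 1312.6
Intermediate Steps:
N = 80 (N = -4*(4 - 4*0)*(-5) = -4*(4 + 0)*(-5) = -4*4*(-5) = -16*(-5) = 80)
P(S) = S*(4 + S)
(sqrt(N - 39)*P(-5))*41 = (sqrt(80 - 39)*(-5*(4 - 5)))*41 = (sqrt(41)*(-5*(-1)))*41 = (sqrt(41)*5)*41 = (5*sqrt(41))*41 = 205*sqrt(41)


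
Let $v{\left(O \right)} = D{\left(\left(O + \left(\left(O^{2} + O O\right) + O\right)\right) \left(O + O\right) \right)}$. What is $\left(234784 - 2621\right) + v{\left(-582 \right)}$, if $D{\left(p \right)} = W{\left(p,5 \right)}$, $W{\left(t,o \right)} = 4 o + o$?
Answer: $232188$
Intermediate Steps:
$W{\left(t,o \right)} = 5 o$
$D{\left(p \right)} = 25$ ($D{\left(p \right)} = 5 \cdot 5 = 25$)
$v{\left(O \right)} = 25$
$\left(234784 - 2621\right) + v{\left(-582 \right)} = \left(234784 - 2621\right) + 25 = 232163 + 25 = 232188$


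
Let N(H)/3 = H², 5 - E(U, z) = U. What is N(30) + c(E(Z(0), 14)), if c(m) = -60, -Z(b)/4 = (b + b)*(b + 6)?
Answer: 2640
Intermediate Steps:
Z(b) = -8*b*(6 + b) (Z(b) = -4*(b + b)*(b + 6) = -4*2*b*(6 + b) = -8*b*(6 + b))
E(U, z) = 5 - U
N(H) = 3*H²
N(30) + c(E(Z(0), 14)) = 3*30² - 60 = 3*900 - 60 = 2700 - 60 = 2640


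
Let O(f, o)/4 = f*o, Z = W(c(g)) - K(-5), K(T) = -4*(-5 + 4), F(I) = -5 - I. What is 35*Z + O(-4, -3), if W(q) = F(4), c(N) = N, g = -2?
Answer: -407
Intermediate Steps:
W(q) = -9 (W(q) = -5 - 1*4 = -5 - 4 = -9)
K(T) = 4 (K(T) = -4*(-1) = 4)
Z = -13 (Z = -9 - 1*4 = -9 - 4 = -13)
O(f, o) = 4*f*o (O(f, o) = 4*(f*o) = 4*f*o)
35*Z + O(-4, -3) = 35*(-13) + 4*(-4)*(-3) = -455 + 48 = -407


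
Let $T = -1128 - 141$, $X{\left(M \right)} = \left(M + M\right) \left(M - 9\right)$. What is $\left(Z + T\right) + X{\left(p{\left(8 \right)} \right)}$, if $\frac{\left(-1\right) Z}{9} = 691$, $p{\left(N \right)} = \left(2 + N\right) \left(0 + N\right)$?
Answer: $3872$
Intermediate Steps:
$p{\left(N \right)} = N \left(2 + N\right)$ ($p{\left(N \right)} = \left(2 + N\right) N = N \left(2 + N\right)$)
$X{\left(M \right)} = 2 M \left(-9 + M\right)$
$Z = -6219$ ($Z = \left(-9\right) 691 = -6219$)
$T = -1269$
$\left(Z + T\right) + X{\left(p{\left(8 \right)} \right)} = \left(-6219 - 1269\right) + 2 \cdot 8 \left(2 + 8\right) \left(-9 + 8 \left(2 + 8\right)\right) = -7488 + 2 \cdot 8 \cdot 10 \left(-9 + 8 \cdot 10\right) = -7488 + 2 \cdot 80 \left(-9 + 80\right) = -7488 + 2 \cdot 80 \cdot 71 = -7488 + 11360 = 3872$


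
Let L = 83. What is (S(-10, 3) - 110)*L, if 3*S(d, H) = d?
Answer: -28220/3 ≈ -9406.7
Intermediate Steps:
S(d, H) = d/3
(S(-10, 3) - 110)*L = ((⅓)*(-10) - 110)*83 = (-10/3 - 110)*83 = -340/3*83 = -28220/3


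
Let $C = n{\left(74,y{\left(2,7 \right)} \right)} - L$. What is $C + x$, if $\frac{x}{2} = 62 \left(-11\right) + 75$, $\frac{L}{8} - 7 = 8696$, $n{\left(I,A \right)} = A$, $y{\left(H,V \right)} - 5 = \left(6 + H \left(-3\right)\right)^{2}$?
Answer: $-70833$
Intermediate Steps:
$y{\left(H,V \right)} = 5 + \left(6 - 3 H\right)^{2}$ ($y{\left(H,V \right)} = 5 + \left(6 + H \left(-3\right)\right)^{2} = 5 + \left(6 - 3 H\right)^{2}$)
$L = 69624$ ($L = 56 + 8 \cdot 8696 = 56 + 69568 = 69624$)
$x = -1214$ ($x = 2 \left(62 \left(-11\right) + 75\right) = 2 \left(-682 + 75\right) = 2 \left(-607\right) = -1214$)
$C = -69619$ ($C = \left(5 + 9 \left(-2 + 2\right)^{2}\right) - 69624 = \left(5 + 9 \cdot 0^{2}\right) - 69624 = \left(5 + 9 \cdot 0\right) - 69624 = \left(5 + 0\right) - 69624 = 5 - 69624 = -69619$)
$C + x = -69619 - 1214 = -70833$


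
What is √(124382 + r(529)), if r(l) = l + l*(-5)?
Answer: √122266 ≈ 349.67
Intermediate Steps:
r(l) = -4*l (r(l) = l - 5*l = -4*l)
√(124382 + r(529)) = √(124382 - 4*529) = √(124382 - 2116) = √122266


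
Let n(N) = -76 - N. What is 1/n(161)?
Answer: -1/237 ≈ -0.0042194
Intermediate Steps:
1/n(161) = 1/(-76 - 1*161) = 1/(-76 - 161) = 1/(-237) = -1/237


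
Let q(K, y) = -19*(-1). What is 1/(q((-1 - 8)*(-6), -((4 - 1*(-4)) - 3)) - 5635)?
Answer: -1/5616 ≈ -0.00017806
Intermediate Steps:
q(K, y) = 19
1/(q((-1 - 8)*(-6), -((4 - 1*(-4)) - 3)) - 5635) = 1/(19 - 5635) = 1/(-5616) = -1/5616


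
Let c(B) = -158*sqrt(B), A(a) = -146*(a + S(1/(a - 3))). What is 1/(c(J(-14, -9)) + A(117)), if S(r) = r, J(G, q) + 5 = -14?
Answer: -55503579/949724272693 + 513342*I*sqrt(19)/949724272693 ≈ -5.8442e-5 + 2.3561e-6*I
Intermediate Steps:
J(G, q) = -19 (J(G, q) = -5 - 14 = -19)
A(a) = -146*a - 146/(-3 + a) (A(a) = -146*(a + 1/(a - 3)) = -146*(a + 1/(-3 + a)) = -146*a - 146/(-3 + a))
1/(c(J(-14, -9)) + A(117)) = 1/(-158*I*sqrt(19) + 146*(-1 - 1*117*(-3 + 117))/(-3 + 117)) = 1/(-158*I*sqrt(19) + 146*(-1 - 1*117*114)/114) = 1/(-158*I*sqrt(19) + 146*(1/114)*(-1 - 13338)) = 1/(-158*I*sqrt(19) + 146*(1/114)*(-13339)) = 1/(-158*I*sqrt(19) - 973747/57) = 1/(-973747/57 - 158*I*sqrt(19))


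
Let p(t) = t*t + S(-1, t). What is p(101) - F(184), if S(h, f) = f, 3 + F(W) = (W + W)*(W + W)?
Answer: -125119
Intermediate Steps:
F(W) = -3 + 4*W² (F(W) = -3 + (W + W)*(W + W) = -3 + (2*W)*(2*W) = -3 + 4*W²)
p(t) = t + t² (p(t) = t*t + t = t² + t = t + t²)
p(101) - F(184) = 101*(1 + 101) - (-3 + 4*184²) = 101*102 - (-3 + 4*33856) = 10302 - (-3 + 135424) = 10302 - 1*135421 = 10302 - 135421 = -125119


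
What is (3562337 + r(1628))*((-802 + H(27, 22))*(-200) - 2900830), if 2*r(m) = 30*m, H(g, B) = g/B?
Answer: -108131505584510/11 ≈ -9.8301e+12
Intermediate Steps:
r(m) = 15*m (r(m) = (30*m)/2 = 15*m)
(3562337 + r(1628))*((-802 + H(27, 22))*(-200) - 2900830) = (3562337 + 15*1628)*((-802 + 27/22)*(-200) - 2900830) = (3562337 + 24420)*((-802 + 27*(1/22))*(-200) - 2900830) = 3586757*((-802 + 27/22)*(-200) - 2900830) = 3586757*(-17617/22*(-200) - 2900830) = 3586757*(1761700/11 - 2900830) = 3586757*(-30147430/11) = -108131505584510/11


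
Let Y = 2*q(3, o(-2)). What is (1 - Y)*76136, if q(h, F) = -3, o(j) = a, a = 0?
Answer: 532952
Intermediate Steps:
o(j) = 0
Y = -6 (Y = 2*(-3) = -6)
(1 - Y)*76136 = (1 - 1*(-6))*76136 = (1 + 6)*76136 = 7*76136 = 532952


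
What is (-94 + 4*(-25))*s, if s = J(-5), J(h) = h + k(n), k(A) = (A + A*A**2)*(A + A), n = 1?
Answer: 194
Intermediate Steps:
k(A) = 2*A*(A + A**3) (k(A) = (A + A**3)*(2*A) = 2*A*(A + A**3))
J(h) = 4 + h (J(h) = h + 2*1**2*(1 + 1**2) = h + 2*1*(1 + 1) = h + 2*1*2 = h + 4 = 4 + h)
s = -1 (s = 4 - 5 = -1)
(-94 + 4*(-25))*s = (-94 + 4*(-25))*(-1) = (-94 - 100)*(-1) = -194*(-1) = 194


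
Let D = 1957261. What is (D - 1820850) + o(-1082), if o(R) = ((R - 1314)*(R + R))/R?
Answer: 131619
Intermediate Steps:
o(R) = -2628 + 2*R (o(R) = ((-1314 + R)*(2*R))/R = (2*R*(-1314 + R))/R = -2628 + 2*R)
(D - 1820850) + o(-1082) = (1957261 - 1820850) + (-2628 + 2*(-1082)) = 136411 + (-2628 - 2164) = 136411 - 4792 = 131619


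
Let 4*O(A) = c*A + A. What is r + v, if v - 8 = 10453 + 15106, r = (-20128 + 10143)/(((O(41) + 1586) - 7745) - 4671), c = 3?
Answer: 275852348/10789 ≈ 25568.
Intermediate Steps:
O(A) = A (O(A) = (3*A + A)/4 = (4*A)/4 = A)
r = 9985/10789 (r = (-20128 + 10143)/(((41 + 1586) - 7745) - 4671) = -9985/((1627 - 7745) - 4671) = -9985/(-6118 - 4671) = -9985/(-10789) = -9985*(-1/10789) = 9985/10789 ≈ 0.92548)
v = 25567 (v = 8 + (10453 + 15106) = 8 + 25559 = 25567)
r + v = 9985/10789 + 25567 = 275852348/10789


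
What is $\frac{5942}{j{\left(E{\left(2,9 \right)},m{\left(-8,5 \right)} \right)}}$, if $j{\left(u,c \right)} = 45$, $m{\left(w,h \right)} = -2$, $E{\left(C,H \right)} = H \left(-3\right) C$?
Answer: $\frac{5942}{45} \approx 132.04$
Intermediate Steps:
$E{\left(C,H \right)} = - 3 C H$ ($E{\left(C,H \right)} = - 3 H C = - 3 C H$)
$\frac{5942}{j{\left(E{\left(2,9 \right)},m{\left(-8,5 \right)} \right)}} = \frac{5942}{45}$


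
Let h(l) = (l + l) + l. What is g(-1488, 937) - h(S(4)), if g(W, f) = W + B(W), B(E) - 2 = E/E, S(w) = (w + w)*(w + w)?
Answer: -1677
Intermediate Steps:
S(w) = 4*w² (S(w) = (2*w)*(2*w) = 4*w²)
B(E) = 3 (B(E) = 2 + E/E = 2 + 1 = 3)
h(l) = 3*l (h(l) = 2*l + l = 3*l)
g(W, f) = 3 + W (g(W, f) = W + 3 = 3 + W)
g(-1488, 937) - h(S(4)) = (3 - 1488) - 3*4*4² = -1485 - 3*4*16 = -1485 - 3*64 = -1485 - 1*192 = -1485 - 192 = -1677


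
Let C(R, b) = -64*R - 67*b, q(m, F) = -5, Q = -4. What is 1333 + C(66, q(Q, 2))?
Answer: -2556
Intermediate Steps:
C(R, b) = -67*b - 64*R
1333 + C(66, q(Q, 2)) = 1333 + (-67*(-5) - 64*66) = 1333 + (335 - 4224) = 1333 - 3889 = -2556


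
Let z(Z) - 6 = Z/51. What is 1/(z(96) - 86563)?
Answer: -17/1471437 ≈ -1.1553e-5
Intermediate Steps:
z(Z) = 6 + Z/51
1/(z(96) - 86563) = 1/((6 + (1/51)*96) - 86563) = 1/((6 + 32/17) - 86563) = 1/(134/17 - 86563) = 1/(-1471437/17) = -17/1471437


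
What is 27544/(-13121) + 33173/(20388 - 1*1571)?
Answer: -83032515/246897857 ≈ -0.33630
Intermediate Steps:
27544/(-13121) + 33173/(20388 - 1*1571) = 27544*(-1/13121) + 33173/(20388 - 1571) = -27544/13121 + 33173/18817 = -83032515/246897857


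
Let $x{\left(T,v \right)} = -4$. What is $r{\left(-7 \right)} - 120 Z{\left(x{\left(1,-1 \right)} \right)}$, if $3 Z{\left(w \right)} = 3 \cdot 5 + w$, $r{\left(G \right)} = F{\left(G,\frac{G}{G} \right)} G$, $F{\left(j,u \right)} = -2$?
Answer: $-426$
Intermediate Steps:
$r{\left(G \right)} = - 2 G$
$Z{\left(w \right)} = 5 + \frac{w}{3}$ ($Z{\left(w \right)} = \frac{3 \cdot 5 + w}{3} = \frac{15 + w}{3} = 5 + \frac{w}{3}$)
$r{\left(-7 \right)} - 120 Z{\left(x{\left(1,-1 \right)} \right)} = \left(-2\right) \left(-7\right) - 120 \left(5 + \frac{1}{3} \left(-4\right)\right) = 14 - 120 \left(5 - \frac{4}{3}\right) = 14 - 440 = -426$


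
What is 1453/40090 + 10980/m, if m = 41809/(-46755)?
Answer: -20580938542523/1676122810 ≈ -12279.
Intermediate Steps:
m = -41809/46755 (m = 41809*(-1/46755) = -41809/46755 ≈ -0.89421)
1453/40090 + 10980/m = 1453/40090 + 10980/(-41809/46755) = 1453*(1/40090) + 10980*(-46755/41809) = 1453/40090 - 513369900/41809 = -20580938542523/1676122810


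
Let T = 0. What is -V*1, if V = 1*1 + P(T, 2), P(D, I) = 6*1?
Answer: -7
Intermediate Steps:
P(D, I) = 6
V = 7 (V = 1*1 + 6 = 1 + 6 = 7)
-V*1 = -1*7*1 = -7*1 = -7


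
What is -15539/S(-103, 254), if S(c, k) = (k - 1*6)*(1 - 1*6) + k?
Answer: 15539/986 ≈ 15.760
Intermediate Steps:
S(c, k) = 30 - 4*k (S(c, k) = (k - 6)*(1 - 6) + k = (-6 + k)*(-5) + k = (30 - 5*k) + k = 30 - 4*k)
-15539/S(-103, 254) = -15539/(30 - 4*254) = -15539/(30 - 1016) = -15539/(-986) = -15539*(-1/986) = 15539/986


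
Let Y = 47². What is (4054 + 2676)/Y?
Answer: 6730/2209 ≈ 3.0466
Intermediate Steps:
Y = 2209
(4054 + 2676)/Y = (4054 + 2676)/2209 = 6730*(1/2209) = 6730/2209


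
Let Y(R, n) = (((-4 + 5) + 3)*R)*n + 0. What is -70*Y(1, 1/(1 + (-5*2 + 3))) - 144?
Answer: -292/3 ≈ -97.333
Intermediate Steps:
Y(R, n) = 4*R*n (Y(R, n) = ((1 + 3)*R)*n + 0 = (4*R)*n + 0 = 4*R*n + 0 = 4*R*n)
-70*Y(1, 1/(1 + (-5*2 + 3))) - 144 = -280/(1 + (-5*2 + 3)) - 144 = -280/(1 + (-10 + 3)) - 144 = -280/(1 - 7) - 144 = -280/(-6) - 144 = -280*(-1)/6 - 144 = -70*(-2/3) - 144 = 140/3 - 144 = -292/3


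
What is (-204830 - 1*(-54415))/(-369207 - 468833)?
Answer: 30083/167608 ≈ 0.17948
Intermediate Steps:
(-204830 - 1*(-54415))/(-369207 - 468833) = (-204830 + 54415)/(-838040) = -150415*(-1/838040) = 30083/167608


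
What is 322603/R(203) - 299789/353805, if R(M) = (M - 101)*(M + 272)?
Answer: 2213639497/380930050 ≈ 5.8111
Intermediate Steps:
R(M) = (-101 + M)*(272 + M)
322603/R(203) - 299789/353805 = 322603/(-27472 + 203² + 171*203) - 299789/353805 = 322603/(-27472 + 41209 + 34713) - 299789*1/353805 = 322603/48450 - 299789/353805 = 2213639497/380930050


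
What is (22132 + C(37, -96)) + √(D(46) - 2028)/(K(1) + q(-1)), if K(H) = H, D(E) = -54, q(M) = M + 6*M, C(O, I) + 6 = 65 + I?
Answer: 22095 - I*√2082/6 ≈ 22095.0 - 7.6048*I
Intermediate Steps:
C(O, I) = 59 + I (C(O, I) = -6 + (65 + I) = 59 + I)
q(M) = 7*M
(22132 + C(37, -96)) + √(D(46) - 2028)/(K(1) + q(-1)) = (22132 + (59 - 96)) + √(-54 - 2028)/(1 + 7*(-1)) = (22132 - 37) + √(-2082)/(1 - 7) = 22095 + (I*√2082)/(-6) = 22095 + (I*√2082)*(-⅙) = 22095 - I*√2082/6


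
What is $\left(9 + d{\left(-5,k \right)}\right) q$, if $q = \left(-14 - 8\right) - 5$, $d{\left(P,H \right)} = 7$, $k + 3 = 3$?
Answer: $-432$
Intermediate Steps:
$k = 0$ ($k = -3 + 3 = 0$)
$q = -27$ ($q = -22 - 5 = -27$)
$\left(9 + d{\left(-5,k \right)}\right) q = \left(9 + 7\right) \left(-27\right) = 16 \left(-27\right) = -432$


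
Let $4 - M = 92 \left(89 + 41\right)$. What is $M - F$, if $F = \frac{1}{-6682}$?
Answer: $- \frac{79889991}{6682} \approx -11956.0$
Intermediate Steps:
$M = -11956$ ($M = 4 - 92 \left(89 + 41\right) = 4 - 92 \cdot 130 = 4 - 11960 = -11956$)
$F = - \frac{1}{6682} \approx -0.00014966$
$M - F = -11956 - - \frac{1}{6682} = -11956 + \frac{1}{6682} = - \frac{79889991}{6682}$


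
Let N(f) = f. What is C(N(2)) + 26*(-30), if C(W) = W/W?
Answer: -779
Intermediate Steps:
C(W) = 1
C(N(2)) + 26*(-30) = 1 + 26*(-30) = 1 - 780 = -779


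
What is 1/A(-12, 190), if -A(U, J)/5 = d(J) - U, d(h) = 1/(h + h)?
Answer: -76/4561 ≈ -0.016663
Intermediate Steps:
d(h) = 1/(2*h)
A(U, J) = 5*U - 5/(2*J) (A(U, J) = -5*(1/(2*J) - U) = 5*U - 5/(2*J))
1/A(-12, 190) = 1/(5*(-12) - 5/2/190) = 1/(-60 - 5/2*1/190) = 1/(-60 - 1/76) = 1/(-4561/76) = -76/4561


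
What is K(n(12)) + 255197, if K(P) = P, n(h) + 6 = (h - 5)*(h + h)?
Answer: 255359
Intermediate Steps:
n(h) = -6 + 2*h*(-5 + h) (n(h) = -6 + (h - 5)*(h + h) = -6 + (-5 + h)*(2*h) = -6 + 2*h*(-5 + h))
K(n(12)) + 255197 = (-6 - 10*12 + 2*12²) + 255197 = (-6 - 120 + 2*144) + 255197 = (-6 - 120 + 288) + 255197 = 162 + 255197 = 255359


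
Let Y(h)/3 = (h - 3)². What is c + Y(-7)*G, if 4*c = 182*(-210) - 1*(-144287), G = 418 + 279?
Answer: 942467/4 ≈ 2.3562e+5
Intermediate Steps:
Y(h) = 3*(-3 + h)² (Y(h) = 3*(h - 3)² = 3*(-3 + h)²)
G = 697
c = 106067/4 (c = (182*(-210) - 1*(-144287))/4 = (-38220 + 144287)/4 = (¼)*106067 = 106067/4 ≈ 26517.)
c + Y(-7)*G = 106067/4 + (3*(-3 - 7)²)*697 = 106067/4 + (3*(-10)²)*697 = 106067/4 + (3*100)*697 = 106067/4 + 300*697 = 106067/4 + 209100 = 942467/4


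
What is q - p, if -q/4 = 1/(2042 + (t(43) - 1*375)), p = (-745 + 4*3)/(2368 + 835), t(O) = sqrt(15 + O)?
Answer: 2015525519/8900595693 + 4*sqrt(58)/2778831 ≈ 0.22646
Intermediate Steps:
p = -733/3203 (p = (-745 + 12)/3203 = -733*1/3203 = -733/3203 ≈ -0.22885)
q = -4/(1667 + sqrt(58)) (q = -4/(2042 + (sqrt(15 + 43) - 1*375)) = -4/(2042 + (sqrt(58) - 375)) = -4/(2042 + (-375 + sqrt(58))) = -4/(1667 + sqrt(58)) ≈ -0.0023886)
q - p = (-6668/2778831 + 4*sqrt(58)/2778831) - 1*(-733/3203) = (-6668/2778831 + 4*sqrt(58)/2778831) + 733/3203 = 2015525519/8900595693 + 4*sqrt(58)/2778831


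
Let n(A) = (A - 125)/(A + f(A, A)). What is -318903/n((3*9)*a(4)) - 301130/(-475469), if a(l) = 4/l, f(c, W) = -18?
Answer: 1364685925303/46595962 ≈ 29288.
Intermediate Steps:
n(A) = (-125 + A)/(-18 + A) (n(A) = (A - 125)/(A - 18) = (-125 + A)/(-18 + A))
-318903/n((3*9)*a(4)) - 301130/(-475469) = -318903*(-18 + (3*9)*(4/4))/(-125 + (3*9)*(4/4)) - 301130/(-475469) = -318903*(-18 + 27*(4*(1/4)))/(-125 + 27*(4*(1/4))) - 301130*(-1/475469) = -318903*(-18 + 27*1)/(-125 + 27*1) + 301130/475469 = -318903*(-18 + 27)/(-125 + 27) + 301130/475469 = -318903/(-98/9) + 301130/475469 = -318903*(-9/98) + 301130/475469 = 2870127/98 + 301130/475469 = 1364685925303/46595962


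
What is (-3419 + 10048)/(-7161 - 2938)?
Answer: -6629/10099 ≈ -0.65640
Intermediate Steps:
(-3419 + 10048)/(-7161 - 2938) = 6629/(-10099) = 6629*(-1/10099) = -6629/10099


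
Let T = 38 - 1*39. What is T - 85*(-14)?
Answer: 1189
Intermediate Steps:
T = -1 (T = 38 - 39 = -1)
T - 85*(-14) = -1 - 85*(-14) = -1 + 1190 = 1189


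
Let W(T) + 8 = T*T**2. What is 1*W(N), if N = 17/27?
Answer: -152551/19683 ≈ -7.7504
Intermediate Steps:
N = 17/27 (N = 17*(1/27) = 17/27 ≈ 0.62963)
W(T) = -8 + T**3 (W(T) = -8 + T*T**2 = -8 + T**3)
1*W(N) = 1*(-8 + (17/27)**3) = 1*(-8 + 4913/19683) = 1*(-152551/19683) = -152551/19683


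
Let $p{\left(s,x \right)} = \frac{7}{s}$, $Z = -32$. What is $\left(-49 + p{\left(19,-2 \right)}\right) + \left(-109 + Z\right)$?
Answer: $- \frac{3603}{19} \approx -189.63$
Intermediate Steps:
$\left(-49 + p{\left(19,-2 \right)}\right) + \left(-109 + Z\right) = \left(-49 + \frac{7}{19}\right) - 141 = - \frac{924}{19} - 141 = - \frac{3603}{19}$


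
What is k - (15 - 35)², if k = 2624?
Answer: 2224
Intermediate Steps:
k - (15 - 35)² = 2624 - (15 - 35)² = 2624 - 1*(-20)² = 2624 - 1*400 = 2624 - 400 = 2224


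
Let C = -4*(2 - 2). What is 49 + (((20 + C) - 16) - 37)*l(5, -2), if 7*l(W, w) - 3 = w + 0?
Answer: 310/7 ≈ 44.286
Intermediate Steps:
C = 0 (C = -4*0 = 0)
l(W, w) = 3/7 + w/7 (l(W, w) = 3/7 + (w + 0)/7 = 3/7 + w/7)
49 + (((20 + C) - 16) - 37)*l(5, -2) = 49 + (((20 + 0) - 16) - 37)*(3/7 + (⅐)*(-2)) = 49 + ((20 - 16) - 37)*(3/7 - 2/7) = 49 + (4 - 37)*(⅐) = 49 - 33*⅐ = 49 - 33/7 = 310/7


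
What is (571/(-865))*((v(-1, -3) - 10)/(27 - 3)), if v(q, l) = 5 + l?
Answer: 571/2595 ≈ 0.22004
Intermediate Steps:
(571/(-865))*((v(-1, -3) - 10)/(27 - 3)) = (571/(-865))*(((5 - 3) - 10)/(27 - 3)) = (571*(-1/865))*((2 - 10)/24) = -(-4568)/(865*24) = -571/865*(-⅓) = 571/2595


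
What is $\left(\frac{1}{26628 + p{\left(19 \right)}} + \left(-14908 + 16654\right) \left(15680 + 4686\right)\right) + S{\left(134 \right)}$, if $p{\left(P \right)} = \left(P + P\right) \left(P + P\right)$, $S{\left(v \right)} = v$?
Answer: $\frac{998217020241}{28072} \approx 3.5559 \cdot 10^{7}$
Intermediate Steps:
$p{\left(P \right)} = 4 P^{2}$ ($p{\left(P \right)} = 2 P 2 P = 4 P^{2}$)
$\left(\frac{1}{26628 + p{\left(19 \right)}} + \left(-14908 + 16654\right) \left(15680 + 4686\right)\right) + S{\left(134 \right)} = \left(\frac{1}{26628 + 4 \cdot 19^{2}} + \left(-14908 + 16654\right) \left(15680 + 4686\right)\right) + 134 = \left(\frac{1}{26628 + 4 \cdot 361} + 1746 \cdot 20366\right) + 134 = \left(\frac{1}{26628 + 1444} + 35559036\right) + 134 = \left(\frac{1}{28072} + 35559036\right) + 134 = \frac{998213258593}{28072} + 134 = \frac{998217020241}{28072}$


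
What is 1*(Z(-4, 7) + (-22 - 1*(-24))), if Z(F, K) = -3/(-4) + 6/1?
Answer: 35/4 ≈ 8.7500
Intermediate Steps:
Z(F, K) = 27/4 (Z(F, K) = -3*(-1/4) + 6*1 = 3/4 + 6 = 27/4)
1*(Z(-4, 7) + (-22 - 1*(-24))) = 1*(27/4 + (-22 - 1*(-24))) = 1*(27/4 + (-22 + 24)) = 1*(27/4 + 2) = 1*(35/4) = 35/4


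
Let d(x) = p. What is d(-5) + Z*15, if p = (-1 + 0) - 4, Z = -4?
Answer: -65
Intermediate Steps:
p = -5 (p = -1 - 4 = -5)
d(x) = -5
d(-5) + Z*15 = -5 - 4*15 = -5 - 60 = -65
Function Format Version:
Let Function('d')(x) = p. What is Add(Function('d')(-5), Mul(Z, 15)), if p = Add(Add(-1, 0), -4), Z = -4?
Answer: -65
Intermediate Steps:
p = -5 (p = Add(-1, -4) = -5)
Function('d')(x) = -5
Add(Function('d')(-5), Mul(Z, 15)) = Add(-5, Mul(-4, 15)) = Add(-5, -60) = -65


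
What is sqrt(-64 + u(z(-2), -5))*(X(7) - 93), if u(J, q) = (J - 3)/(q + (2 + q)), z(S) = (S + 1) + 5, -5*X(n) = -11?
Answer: -681*I*sqrt(114)/10 ≈ -727.11*I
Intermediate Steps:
X(n) = 11/5 (X(n) = -1/5*(-11) = 11/5)
z(S) = 6 + S (z(S) = (1 + S) + 5 = 6 + S)
u(J, q) = (-3 + J)/(2 + 2*q)
sqrt(-64 + u(z(-2), -5))*(X(7) - 93) = sqrt(-64 + (-3 + (6 - 2))/(2*(1 - 5)))*(11/5 - 93) = sqrt(-64 + (1/2)*(-3 + 4)/(-4))*(-454/5) = sqrt(-64 + (1/2)*(-1/4)*1)*(-454/5) = sqrt(-64 - 1/8)*(-454/5) = sqrt(-513/8)*(-454/5) = (3*I*sqrt(114)/4)*(-454/5) = -681*I*sqrt(114)/10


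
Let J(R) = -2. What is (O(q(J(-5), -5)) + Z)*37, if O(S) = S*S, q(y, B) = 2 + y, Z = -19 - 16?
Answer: -1295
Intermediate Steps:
Z = -35
O(S) = S²
(O(q(J(-5), -5)) + Z)*37 = ((2 - 2)² - 35)*37 = (0² - 35)*37 = (0 - 35)*37 = -35*37 = -1295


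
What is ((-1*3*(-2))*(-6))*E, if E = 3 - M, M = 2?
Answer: -36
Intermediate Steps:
E = 1 (E = 3 - 1*2 = 3 - 2 = 1)
((-1*3*(-2))*(-6))*E = ((-1*3*(-2))*(-6))*1 = (-3*(-2)*(-6))*1 = (6*(-6))*1 = -36*1 = -36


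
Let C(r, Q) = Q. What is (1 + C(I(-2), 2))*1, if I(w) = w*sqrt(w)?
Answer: 3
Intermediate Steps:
I(w) = w**(3/2)
(1 + C(I(-2), 2))*1 = (1 + 2)*1 = 3*1 = 3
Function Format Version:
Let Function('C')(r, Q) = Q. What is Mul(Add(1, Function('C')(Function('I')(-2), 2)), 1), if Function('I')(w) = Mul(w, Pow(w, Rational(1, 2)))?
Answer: 3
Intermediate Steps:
Function('I')(w) = Pow(w, Rational(3, 2))
Mul(Add(1, Function('C')(Function('I')(-2), 2)), 1) = Mul(Add(1, 2), 1) = Mul(3, 1) = 3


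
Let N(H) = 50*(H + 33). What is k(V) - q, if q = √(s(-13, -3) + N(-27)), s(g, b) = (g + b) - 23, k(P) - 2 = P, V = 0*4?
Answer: 2 - 3*√29 ≈ -14.155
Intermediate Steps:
V = 0
N(H) = 1650 + 50*H (N(H) = 50*(33 + H) = 1650 + 50*H)
k(P) = 2 + P
s(g, b) = -23 + b + g (s(g, b) = (b + g) - 23 = -23 + b + g)
q = 3*√29 (q = √((-23 - 3 - 13) + (1650 + 50*(-27))) = √(-39 + (1650 - 1350)) = √(-39 + 300) = √261 = 3*√29 ≈ 16.155)
k(V) - q = (2 + 0) - 3*√29 = 2 - 3*√29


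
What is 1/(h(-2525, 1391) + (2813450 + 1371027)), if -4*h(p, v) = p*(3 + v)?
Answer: 2/10128879 ≈ 1.9746e-7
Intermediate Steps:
h(p, v) = -p*(3 + v)/4
1/(h(-2525, 1391) + (2813450 + 1371027)) = 1/(-¼*(-2525)*(3 + 1391) + (2813450 + 1371027)) = 1/(-¼*(-2525)*1394 + 4184477) = 1/(1759925/2 + 4184477) = 1/(10128879/2) = 2/10128879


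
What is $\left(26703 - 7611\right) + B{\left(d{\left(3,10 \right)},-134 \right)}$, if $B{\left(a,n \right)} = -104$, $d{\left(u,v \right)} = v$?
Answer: $18988$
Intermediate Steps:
$\left(26703 - 7611\right) + B{\left(d{\left(3,10 \right)},-134 \right)} = \left(26703 - 7611\right) - 104 = 19092 - 104 = 18988$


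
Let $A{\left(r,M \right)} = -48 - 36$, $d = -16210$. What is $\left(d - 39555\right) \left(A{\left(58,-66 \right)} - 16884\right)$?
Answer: $946220520$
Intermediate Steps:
$A{\left(r,M \right)} = -84$
$\left(d - 39555\right) \left(A{\left(58,-66 \right)} - 16884\right) = \left(-16210 - 39555\right) \left(-84 - 16884\right) = \left(-55765\right) \left(-16968\right) = 946220520$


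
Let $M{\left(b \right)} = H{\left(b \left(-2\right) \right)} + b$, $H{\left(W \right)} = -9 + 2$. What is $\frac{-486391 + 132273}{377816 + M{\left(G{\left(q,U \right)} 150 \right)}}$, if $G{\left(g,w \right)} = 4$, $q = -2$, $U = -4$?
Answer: $- \frac{354118}{378409} \approx -0.93581$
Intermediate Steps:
$H{\left(W \right)} = -7$
$M{\left(b \right)} = -7 + b$
$\frac{-486391 + 132273}{377816 + M{\left(G{\left(q,U \right)} 150 \right)}} = \frac{-486391 + 132273}{377816 + \left(-7 + 4 \cdot 150\right)} = - \frac{354118}{377816 + \left(-7 + 600\right)} = - \frac{354118}{377816 + 593} = - \frac{354118}{378409}$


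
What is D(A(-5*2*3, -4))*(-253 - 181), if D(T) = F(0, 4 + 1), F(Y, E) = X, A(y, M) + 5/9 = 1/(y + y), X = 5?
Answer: -2170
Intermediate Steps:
A(y, M) = -5/9 + 1/(2*y) (A(y, M) = -5/9 + 1/(y + y) = -5/9 + 1/(2*y))
F(Y, E) = 5
D(T) = 5
D(A(-5*2*3, -4))*(-253 - 181) = 5*(-253 - 181) = 5*(-434) = -2170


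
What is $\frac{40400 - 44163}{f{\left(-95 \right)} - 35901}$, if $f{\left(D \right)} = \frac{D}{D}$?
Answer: $\frac{3763}{35900} \approx 0.10482$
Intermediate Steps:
$f{\left(D \right)} = 1$
$\frac{40400 - 44163}{f{\left(-95 \right)} - 35901} = \frac{40400 - 44163}{1 - 35901} = - \frac{3763}{-35900} = \left(-3763\right) \left(- \frac{1}{35900}\right) = \frac{3763}{35900}$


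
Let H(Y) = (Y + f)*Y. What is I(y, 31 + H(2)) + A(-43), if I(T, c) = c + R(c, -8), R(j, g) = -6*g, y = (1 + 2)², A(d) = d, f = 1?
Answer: 42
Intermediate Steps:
y = 9 (y = 3² = 9)
H(Y) = Y*(1 + Y) (H(Y) = (Y + 1)*Y = (1 + Y)*Y = Y*(1 + Y))
I(T, c) = 48 + c (I(T, c) = c - 6*(-8) = c + 48 = 48 + c)
I(y, 31 + H(2)) + A(-43) = (48 + (31 + 2*(1 + 2))) - 43 = (48 + (31 + 2*3)) - 43 = (48 + (31 + 6)) - 43 = (48 + 37) - 43 = 85 - 43 = 42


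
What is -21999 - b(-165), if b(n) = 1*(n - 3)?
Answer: -21831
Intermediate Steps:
b(n) = -3 + n (b(n) = 1*(-3 + n) = -3 + n)
-21999 - b(-165) = -21999 - (-3 - 165) = -21999 - 1*(-168) = -21999 + 168 = -21831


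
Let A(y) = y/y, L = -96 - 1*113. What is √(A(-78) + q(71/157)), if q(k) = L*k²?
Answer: 2*I*√257230/157 ≈ 6.4609*I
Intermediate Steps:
L = -209 (L = -96 - 113 = -209)
A(y) = 1
q(k) = -209*k²
√(A(-78) + q(71/157)) = √(1 - 209*(71/157)²) = √(1 - 209*5041/24649) = √(1 - 1053569/24649) = √(-1028920/24649) = 2*I*√257230/157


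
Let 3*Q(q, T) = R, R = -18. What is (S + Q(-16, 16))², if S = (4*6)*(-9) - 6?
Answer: 51984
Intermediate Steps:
Q(q, T) = -6 (Q(q, T) = (⅓)*(-18) = -6)
S = -222 (S = 24*(-9) - 6 = -216 - 6 = -222)
(S + Q(-16, 16))² = (-222 - 6)² = (-228)² = 51984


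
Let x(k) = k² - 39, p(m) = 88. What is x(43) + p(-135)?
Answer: 1898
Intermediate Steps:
x(k) = -39 + k²
x(43) + p(-135) = (-39 + 43²) + 88 = (-39 + 1849) + 88 = 1810 + 88 = 1898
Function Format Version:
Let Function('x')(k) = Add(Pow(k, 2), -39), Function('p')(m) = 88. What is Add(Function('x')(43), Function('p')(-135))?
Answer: 1898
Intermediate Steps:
Function('x')(k) = Add(-39, Pow(k, 2))
Add(Function('x')(43), Function('p')(-135)) = Add(Add(-39, Pow(43, 2)), 88) = Add(Add(-39, 1849), 88) = Add(1810, 88) = 1898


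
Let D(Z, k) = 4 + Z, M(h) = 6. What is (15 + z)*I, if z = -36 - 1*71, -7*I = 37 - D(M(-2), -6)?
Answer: 2484/7 ≈ 354.86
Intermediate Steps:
I = -27/7 (I = -(37 - (4 + 6))/7 = -(37 - 1*10)/7 = -(37 - 10)/7 = -1/7*27 = -27/7 ≈ -3.8571)
z = -107 (z = -36 - 71 = -107)
(15 + z)*I = (15 - 107)*(-27/7) = -92*(-27/7) = 2484/7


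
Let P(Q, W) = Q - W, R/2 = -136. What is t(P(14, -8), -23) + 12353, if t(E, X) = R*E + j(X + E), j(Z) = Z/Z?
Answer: 6370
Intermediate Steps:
R = -272 (R = 2*(-136) = -272)
j(Z) = 1
t(E, X) = 1 - 272*E (t(E, X) = -272*E + 1 = 1 - 272*E)
t(P(14, -8), -23) + 12353 = (1 - 272*(14 - 1*(-8))) + 12353 = (1 - 272*(14 + 8)) + 12353 = (1 - 272*22) + 12353 = (1 - 5984) + 12353 = -5983 + 12353 = 6370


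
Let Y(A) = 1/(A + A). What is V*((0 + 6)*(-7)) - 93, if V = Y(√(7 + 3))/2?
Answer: -93 - 21*√10/20 ≈ -96.320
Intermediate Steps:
Y(A) = 1/(2*A)
V = √10/40 (V = (1/(2*(√(7 + 3))))/2 = (1/(2*(√10)))*(½) = ((√10/10)/2)*(½) = (√10/20)*(½) = √10/40 ≈ 0.079057)
V*((0 + 6)*(-7)) - 93 = (√10/40)*((0 + 6)*(-7)) - 93 = (√10/40)*(6*(-7)) - 93 = (√10/40)*(-42) - 93 = -21*√10/20 - 93 = -93 - 21*√10/20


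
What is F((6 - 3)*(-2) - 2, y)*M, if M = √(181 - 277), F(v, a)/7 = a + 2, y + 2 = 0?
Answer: 0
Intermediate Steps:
y = -2 (y = -2 + 0 = -2)
F(v, a) = 14 + 7*a (F(v, a) = 7*(a + 2) = 7*(2 + a) = 14 + 7*a)
M = 4*I*√6 (M = √(-96) = 4*I*√6 ≈ 9.798*I)
F((6 - 3)*(-2) - 2, y)*M = (14 + 7*(-2))*(4*I*√6) = (14 - 14)*(4*I*√6) = 0*(4*I*√6) = 0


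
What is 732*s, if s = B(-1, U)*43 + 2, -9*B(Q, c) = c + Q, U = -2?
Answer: 11956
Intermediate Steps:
B(Q, c) = -Q/9 - c/9 (B(Q, c) = -(c + Q)/9 = -(Q + c)/9 = -Q/9 - c/9)
s = 49/3 (s = (-1/9*(-1) - 1/9*(-2))*43 + 2 = (1/9 + 2/9)*43 + 2 = (1/3)*43 + 2 = 43/3 + 2 = 49/3 ≈ 16.333)
732*s = 732*(49/3) = 11956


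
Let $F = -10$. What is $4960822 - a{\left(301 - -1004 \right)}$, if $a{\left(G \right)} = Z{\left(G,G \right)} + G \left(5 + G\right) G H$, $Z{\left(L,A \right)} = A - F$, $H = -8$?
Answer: $17852661507$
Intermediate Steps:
$Z{\left(L,A \right)} = 10 + A$ ($Z{\left(L,A \right)} = A - -10 = A + 10 = 10 + A$)
$a{\left(G \right)} = 10 + G - 8 G^{2} \left(5 + G\right)$ ($a{\left(G \right)} = \left(10 + G\right) + G \left(5 + G\right) G \left(-8\right) = \left(10 + G\right) + G^{2} \left(5 + G\right) \left(-8\right) = \left(10 + G\right) - 8 G^{2} \left(5 + G\right) = 10 + G - 8 G^{2} \left(5 + G\right)$)
$4960822 - a{\left(301 - -1004 \right)} = 4960822 - \left(10 + \left(301 - -1004\right) - 40 \left(301 - -1004\right)^{2} - 8 \left(301 - -1004\right)^{3}\right) = 4960822 - \left(10 + \left(301 + 1004\right) - 40 \left(301 + 1004\right)^{2} - 8 \left(301 + 1004\right)^{3}\right) = 4960822 - \left(10 + 1305 - 40 \cdot 1305^{2} - 8 \cdot 1305^{3}\right) = 4960822 - \left(10 + 1305 - 68121000 - 17779581000\right) = 4960822 - -17847700685 = 4960822 + 17847700685 = 17852661507$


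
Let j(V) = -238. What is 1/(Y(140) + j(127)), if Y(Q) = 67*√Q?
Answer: 17/40844 + 67*√35/285908 ≈ 0.0018026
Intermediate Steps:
1/(Y(140) + j(127)) = 1/(67*√140 - 238) = 1/(67*(2*√35) - 238) = 1/(134*√35 - 238) = 1/(-238 + 134*√35)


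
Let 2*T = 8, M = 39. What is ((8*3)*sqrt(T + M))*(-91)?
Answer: -2184*sqrt(43) ≈ -14321.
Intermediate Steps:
T = 4 (T = (1/2)*8 = 4)
((8*3)*sqrt(T + M))*(-91) = ((8*3)*sqrt(4 + 39))*(-91) = (24*sqrt(43))*(-91) = -2184*sqrt(43)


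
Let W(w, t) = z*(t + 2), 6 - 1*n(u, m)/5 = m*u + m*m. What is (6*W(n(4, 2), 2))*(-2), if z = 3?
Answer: -144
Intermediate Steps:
n(u, m) = 30 - 5*m² - 5*m*u (n(u, m) = 30 - 5*(m*u + m*m) = 30 - 5*(m*u + m²) = 30 - 5*(m² + m*u) = 30 + (-5*m² - 5*m*u) = 30 - 5*m² - 5*m*u)
W(w, t) = 6 + 3*t (W(w, t) = 3*(t + 2) = 3*(2 + t) = 6 + 3*t)
(6*W(n(4, 2), 2))*(-2) = (6*(6 + 3*2))*(-2) = (6*(6 + 6))*(-2) = (6*12)*(-2) = 72*(-2) = -144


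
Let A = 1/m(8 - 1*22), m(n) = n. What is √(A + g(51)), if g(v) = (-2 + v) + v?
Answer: √19586/14 ≈ 9.9964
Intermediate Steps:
g(v) = -2 + 2*v
A = -1/14 (A = 1/(8 - 1*22) = 1/(8 - 22) = 1/(-14) = -1/14 ≈ -0.071429)
√(A + g(51)) = √(-1/14 + (-2 + 2*51)) = √(-1/14 + (-2 + 102)) = √(-1/14 + 100) = √(1399/14) = √19586/14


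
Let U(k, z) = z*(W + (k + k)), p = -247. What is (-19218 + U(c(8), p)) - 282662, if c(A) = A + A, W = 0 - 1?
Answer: -309537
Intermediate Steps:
W = -1
c(A) = 2*A
U(k, z) = z*(-1 + 2*k) (U(k, z) = z*(-1 + (k + k)) = z*(-1 + 2*k))
(-19218 + U(c(8), p)) - 282662 = (-19218 - 247*(-1 + 2*(2*8))) - 282662 = (-19218 - 247*(-1 + 2*16)) - 282662 = (-19218 - 247*(-1 + 32)) - 282662 = (-19218 - 247*31) - 282662 = (-19218 - 7657) - 282662 = -26875 - 282662 = -309537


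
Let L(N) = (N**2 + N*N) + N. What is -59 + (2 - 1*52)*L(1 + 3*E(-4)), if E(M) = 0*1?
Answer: -209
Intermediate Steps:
E(M) = 0
L(N) = N + 2*N**2 (L(N) = (N**2 + N**2) + N = 2*N**2 + N = N + 2*N**2)
-59 + (2 - 1*52)*L(1 + 3*E(-4)) = -59 + (2 - 1*52)*((1 + 3*0)*(1 + 2*(1 + 3*0))) = -59 + (2 - 52)*((1 + 0)*(1 + 2*(1 + 0))) = -59 - 50*(1 + 2*1) = -59 - 50*(1 + 2) = -59 - 50*3 = -59 - 150 = -209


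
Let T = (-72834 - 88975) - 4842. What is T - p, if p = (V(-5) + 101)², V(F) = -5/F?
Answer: -177055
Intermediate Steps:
T = -166651 (T = -161809 - 4842 = -166651)
p = 10404 (p = (-5/(-5) + 101)² = (-5*(-⅕) + 101)² = (1 + 101)² = 102² = 10404)
T - p = -166651 - 1*10404 = -166651 - 10404 = -177055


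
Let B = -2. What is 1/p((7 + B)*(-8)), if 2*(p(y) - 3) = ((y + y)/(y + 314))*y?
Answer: 137/1211 ≈ 0.11313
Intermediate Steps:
p(y) = 3 + y²/(314 + y) (p(y) = 3 + (((y + y)/(y + 314))*y)/2 = 3 + (((2*y)/(314 + y))*y)/2 = 3 + ((2*y/(314 + y))*y)/2 = 3 + (2*y²/(314 + y))/2 = 3 + y²/(314 + y))
1/p((7 + B)*(-8)) = 1/((942 + ((7 - 2)*(-8))² + 3*((7 - 2)*(-8)))/(314 + (7 - 2)*(-8))) = 1/((942 + (5*(-8))² + 3*(5*(-8)))/(314 + 5*(-8))) = 1/((942 + (-40)² + 3*(-40))/(314 - 40)) = 1/((942 + 1600 - 120)/274) = 1/((1/274)*2422) = 1/(1211/137) = 137/1211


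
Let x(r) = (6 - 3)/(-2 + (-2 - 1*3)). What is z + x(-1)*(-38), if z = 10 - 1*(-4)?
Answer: 212/7 ≈ 30.286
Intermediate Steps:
z = 14 (z = 10 + 4 = 14)
x(r) = -3/7 (x(r) = 3/(-2 + (-2 - 3)) = 3/(-2 - 5) = 3/(-7) = 3*(-⅐) = -3/7)
z + x(-1)*(-38) = 14 - 3/7*(-38) = 14 + 114/7 = 212/7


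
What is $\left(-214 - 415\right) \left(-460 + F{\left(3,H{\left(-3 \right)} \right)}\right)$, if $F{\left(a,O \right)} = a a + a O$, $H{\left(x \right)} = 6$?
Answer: $272357$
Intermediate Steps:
$F{\left(a,O \right)} = a^{2} + O a$
$\left(-214 - 415\right) \left(-460 + F{\left(3,H{\left(-3 \right)} \right)}\right) = \left(-214 - 415\right) \left(-460 + 3 \left(6 + 3\right)\right) = - 629 \left(-460 + 3 \cdot 9\right) = - 629 \left(-460 + 27\right) = \left(-629\right) \left(-433\right) = 272357$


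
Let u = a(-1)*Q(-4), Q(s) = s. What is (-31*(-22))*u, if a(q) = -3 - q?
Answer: 5456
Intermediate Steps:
u = 8 (u = (-3 - 1*(-1))*(-4) = (-3 + 1)*(-4) = -2*(-4) = 8)
(-31*(-22))*u = -31*(-22)*8 = 682*8 = 5456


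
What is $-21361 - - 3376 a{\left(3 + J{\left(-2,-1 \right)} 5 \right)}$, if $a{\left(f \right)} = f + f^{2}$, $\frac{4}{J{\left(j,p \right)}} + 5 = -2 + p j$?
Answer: $-21361$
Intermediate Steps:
$J{\left(j,p \right)} = \frac{4}{-7 + j p}$ ($J{\left(j,p \right)} = \frac{4}{-5 + \left(-2 + p j\right)} = \frac{4}{-5 + \left(-2 + j p\right)} = \frac{4}{-7 + j p}$)
$-21361 - - 3376 a{\left(3 + J{\left(-2,-1 \right)} 5 \right)} = -21361 - - 3376 \left(3 + \frac{4}{-7 - -2} \cdot 5\right) \left(1 + \left(3 + \frac{4}{-7 - -2} \cdot 5\right)\right) = -21361 - - 3376 \left(3 + \frac{4}{-7 + 2} \cdot 5\right) \left(1 + \left(3 + \frac{4}{-7 + 2} \cdot 5\right)\right) = -21361 - - 3376 \left(3 + \frac{4}{-5} \cdot 5\right) \left(1 + \left(3 + \frac{4}{-5} \cdot 5\right)\right) = -21361 - - 3376 \left(3 + 4 \left(- \frac{1}{5}\right) 5\right) \left(1 + \left(3 + 4 \left(- \frac{1}{5}\right) 5\right)\right) = -21361 - - 3376 \left(3 - 4\right) \left(1 + \left(3 - 4\right)\right) = -21361 - - 3376 \left(- (1 - 1)\right) = -21361 - - 3376 \left(\left(-1\right) 0\right) = -21361 - \left(-3376\right) 0 = -21361 - 0 = -21361 + 0 = -21361$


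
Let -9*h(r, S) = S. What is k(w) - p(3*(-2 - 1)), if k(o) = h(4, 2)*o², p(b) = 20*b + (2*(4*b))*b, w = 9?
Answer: -486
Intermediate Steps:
h(r, S) = -S/9
p(b) = 8*b² + 20*b (p(b) = 20*b + (8*b)*b = 20*b + 8*b² = 8*b² + 20*b)
k(o) = -2*o²/9 (k(o) = (-⅑*2)*o² = -2*o²/9)
k(w) - p(3*(-2 - 1)) = -2/9*9² - 4*3*(-2 - 1)*(5 + 2*(3*(-2 - 1))) = -2/9*81 - 4*3*(-3)*(5 + 2*(3*(-3))) = -18 - 4*(-9)*(5 + 2*(-9)) = -18 - 4*(-9)*(5 - 18) = -18 - 4*(-9)*(-13) = -18 - 1*468 = -18 - 468 = -486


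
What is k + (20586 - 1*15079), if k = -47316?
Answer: -41809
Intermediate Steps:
k + (20586 - 1*15079) = -47316 + (20586 - 1*15079) = -47316 + (20586 - 15079) = -47316 + 5507 = -41809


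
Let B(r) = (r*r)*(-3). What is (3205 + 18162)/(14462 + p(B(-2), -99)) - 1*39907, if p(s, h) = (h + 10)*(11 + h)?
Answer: -889665291/22294 ≈ -39906.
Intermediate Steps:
B(r) = -3*r**2 (B(r) = r**2*(-3) = -3*r**2)
p(s, h) = (10 + h)*(11 + h)
(3205 + 18162)/(14462 + p(B(-2), -99)) - 1*39907 = (3205 + 18162)/(14462 + (110 + (-99)**2 + 21*(-99))) - 1*39907 = 21367/(14462 + (110 + 9801 - 2079)) - 39907 = 21367/(14462 + 7832) - 39907 = 21367/22294 - 39907 = -889665291/22294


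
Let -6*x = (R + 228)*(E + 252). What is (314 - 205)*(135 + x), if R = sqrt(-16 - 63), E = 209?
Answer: -1894747 - 50249*I*sqrt(79)/6 ≈ -1.8947e+6 - 74437.0*I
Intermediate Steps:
R = I*sqrt(79) (R = sqrt(-79) = I*sqrt(79) ≈ 8.8882*I)
x = -17518 - 461*I*sqrt(79)/6 (x = -(I*sqrt(79) + 228)*(209 + 252)/6 = -(228 + I*sqrt(79))*461/6 = -(105108 + 461*I*sqrt(79))/6 = -17518 - 461*I*sqrt(79)/6 ≈ -17518.0 - 682.91*I)
(314 - 205)*(135 + x) = (314 - 205)*(135 + (-17518 - 461*I*sqrt(79)/6)) = 109*(-17383 - 461*I*sqrt(79)/6) = -1894747 - 50249*I*sqrt(79)/6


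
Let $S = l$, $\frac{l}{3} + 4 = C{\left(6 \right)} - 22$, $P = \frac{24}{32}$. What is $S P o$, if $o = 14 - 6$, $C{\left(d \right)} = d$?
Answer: $-360$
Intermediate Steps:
$P = \frac{3}{4}$ ($P = 24 \cdot \frac{1}{32} = \frac{3}{4} \approx 0.75$)
$l = -60$ ($l = -12 + 3 \left(6 - 22\right) = -12 + 3 \left(-16\right) = -12 - 48 = -60$)
$S = -60$
$o = 8$ ($o = 14 - 6 = 8$)
$S P o = \left(-60\right) \frac{3}{4} \cdot 8 = \left(-45\right) 8 = -360$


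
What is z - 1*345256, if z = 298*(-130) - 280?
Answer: -384276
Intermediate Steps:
z = -39020 (z = -38740 - 280 = -39020)
z - 1*345256 = -39020 - 1*345256 = -39020 - 345256 = -384276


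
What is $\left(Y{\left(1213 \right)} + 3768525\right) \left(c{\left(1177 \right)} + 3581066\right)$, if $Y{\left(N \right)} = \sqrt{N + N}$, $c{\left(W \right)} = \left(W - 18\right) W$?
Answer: $18636143746725 + 4945209 \sqrt{2426} \approx 1.8636 \cdot 10^{13}$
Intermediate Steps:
$c{\left(W \right)} = W \left(-18 + W\right)$ ($c{\left(W \right)} = \left(-18 + W\right) W = W \left(-18 + W\right)$)
$Y{\left(N \right)} = \sqrt{2} \sqrt{N}$ ($Y{\left(N \right)} = \sqrt{2 N} = \sqrt{2} \sqrt{N}$)
$\left(Y{\left(1213 \right)} + 3768525\right) \left(c{\left(1177 \right)} + 3581066\right) = \left(\sqrt{2} \sqrt{1213} + 3768525\right) \left(1177 \left(-18 + 1177\right) + 3581066\right) = \left(\sqrt{2426} + 3768525\right) \left(1177 \cdot 1159 + 3581066\right) = \left(3768525 + \sqrt{2426}\right) \left(1364143 + 3581066\right) = \left(3768525 + \sqrt{2426}\right) 4945209 = 18636143746725 + 4945209 \sqrt{2426}$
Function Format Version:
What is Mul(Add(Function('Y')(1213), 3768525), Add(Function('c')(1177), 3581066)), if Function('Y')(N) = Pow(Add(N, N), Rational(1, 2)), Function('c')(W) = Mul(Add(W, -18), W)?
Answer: Add(18636143746725, Mul(4945209, Pow(2426, Rational(1, 2)))) ≈ 1.8636e+13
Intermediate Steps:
Function('c')(W) = Mul(W, Add(-18, W)) (Function('c')(W) = Mul(Add(-18, W), W) = Mul(W, Add(-18, W)))
Function('Y')(N) = Mul(Pow(2, Rational(1, 2)), Pow(N, Rational(1, 2))) (Function('Y')(N) = Pow(Mul(2, N), Rational(1, 2)) = Mul(Pow(2, Rational(1, 2)), Pow(N, Rational(1, 2))))
Mul(Add(Function('Y')(1213), 3768525), Add(Function('c')(1177), 3581066)) = Mul(Add(Mul(Pow(2, Rational(1, 2)), Pow(1213, Rational(1, 2))), 3768525), Add(Mul(1177, Add(-18, 1177)), 3581066)) = Mul(Add(Pow(2426, Rational(1, 2)), 3768525), Add(Mul(1177, 1159), 3581066)) = Mul(Add(3768525, Pow(2426, Rational(1, 2))), Add(1364143, 3581066)) = Mul(Add(3768525, Pow(2426, Rational(1, 2))), 4945209) = Add(18636143746725, Mul(4945209, Pow(2426, Rational(1, 2))))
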